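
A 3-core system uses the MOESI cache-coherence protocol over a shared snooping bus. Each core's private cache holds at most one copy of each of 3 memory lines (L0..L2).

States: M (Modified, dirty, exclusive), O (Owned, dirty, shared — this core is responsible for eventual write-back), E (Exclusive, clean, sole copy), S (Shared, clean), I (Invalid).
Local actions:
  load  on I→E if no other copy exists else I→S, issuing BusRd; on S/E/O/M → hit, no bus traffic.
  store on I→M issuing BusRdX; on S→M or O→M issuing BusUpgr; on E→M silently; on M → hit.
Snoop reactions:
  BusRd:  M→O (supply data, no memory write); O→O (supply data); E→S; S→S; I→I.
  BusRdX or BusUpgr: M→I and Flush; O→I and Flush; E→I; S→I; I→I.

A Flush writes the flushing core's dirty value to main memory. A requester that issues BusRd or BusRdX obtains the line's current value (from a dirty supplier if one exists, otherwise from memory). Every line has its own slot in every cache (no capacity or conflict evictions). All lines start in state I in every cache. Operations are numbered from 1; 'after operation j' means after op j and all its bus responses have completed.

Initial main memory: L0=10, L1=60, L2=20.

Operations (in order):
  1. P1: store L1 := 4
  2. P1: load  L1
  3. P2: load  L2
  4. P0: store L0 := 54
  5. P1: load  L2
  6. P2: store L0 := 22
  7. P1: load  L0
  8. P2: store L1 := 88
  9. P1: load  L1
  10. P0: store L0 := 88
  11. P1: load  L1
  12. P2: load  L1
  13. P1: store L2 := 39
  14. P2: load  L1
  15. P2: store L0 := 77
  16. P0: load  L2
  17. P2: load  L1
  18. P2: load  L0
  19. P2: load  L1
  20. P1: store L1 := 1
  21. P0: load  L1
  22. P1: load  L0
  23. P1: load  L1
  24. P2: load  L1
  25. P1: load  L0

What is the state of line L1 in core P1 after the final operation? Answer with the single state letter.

state = O

1. P1: store L1 := 4  bus=[BusRdX]  L1: P0=I P1=M P2=I  mem[L1]=60
2. P1: load  L1  bus=[-]  L1: P0=I P1=M P2=I  mem[L1]=60
3. P2: load  L2  bus=[BusRd]  L2: P0=I P1=I P2=E  mem[L2]=20
4. P0: store L0 := 54  bus=[BusRdX]  L0: P0=M P1=I P2=I  mem[L0]=10
5. P1: load  L2  bus=[BusRd]  L2: P0=I P1=S P2=S  mem[L2]=20
6. P2: store L0 := 22  bus=[BusRdX,Flush]  L0: P0=I P1=I P2=M  mem[L0]=54
7. P1: load  L0  bus=[BusRd]  L0: P0=I P1=S P2=O  mem[L0]=54
8. P2: store L1 := 88  bus=[BusRdX,Flush]  L1: P0=I P1=I P2=M  mem[L1]=4
9. P1: load  L1  bus=[BusRd]  L1: P0=I P1=S P2=O  mem[L1]=4
10. P0: store L0 := 88  bus=[BusRdX,Flush]  L0: P0=M P1=I P2=I  mem[L0]=22
11. P1: load  L1  bus=[-]  L1: P0=I P1=S P2=O  mem[L1]=4
12. P2: load  L1  bus=[-]  L1: P0=I P1=S P2=O  mem[L1]=4
13. P1: store L2 := 39  bus=[BusUpgr]  L2: P0=I P1=M P2=I  mem[L2]=20
14. P2: load  L1  bus=[-]  L1: P0=I P1=S P2=O  mem[L1]=4
15. P2: store L0 := 77  bus=[BusRdX,Flush]  L0: P0=I P1=I P2=M  mem[L0]=88
16. P0: load  L2  bus=[BusRd]  L2: P0=S P1=O P2=I  mem[L2]=20
17. P2: load  L1  bus=[-]  L1: P0=I P1=S P2=O  mem[L1]=4
18. P2: load  L0  bus=[-]  L0: P0=I P1=I P2=M  mem[L0]=88
19. P2: load  L1  bus=[-]  L1: P0=I P1=S P2=O  mem[L1]=4
20. P1: store L1 := 1  bus=[BusUpgr,Flush]  L1: P0=I P1=M P2=I  mem[L1]=88
21. P0: load  L1  bus=[BusRd]  L1: P0=S P1=O P2=I  mem[L1]=88
22. P1: load  L0  bus=[BusRd]  L0: P0=I P1=S P2=O  mem[L0]=88
23. P1: load  L1  bus=[-]  L1: P0=S P1=O P2=I  mem[L1]=88
24. P2: load  L1  bus=[BusRd]  L1: P0=S P1=O P2=S  mem[L1]=88
25. P1: load  L0  bus=[-]  L0: P0=I P1=S P2=O  mem[L0]=88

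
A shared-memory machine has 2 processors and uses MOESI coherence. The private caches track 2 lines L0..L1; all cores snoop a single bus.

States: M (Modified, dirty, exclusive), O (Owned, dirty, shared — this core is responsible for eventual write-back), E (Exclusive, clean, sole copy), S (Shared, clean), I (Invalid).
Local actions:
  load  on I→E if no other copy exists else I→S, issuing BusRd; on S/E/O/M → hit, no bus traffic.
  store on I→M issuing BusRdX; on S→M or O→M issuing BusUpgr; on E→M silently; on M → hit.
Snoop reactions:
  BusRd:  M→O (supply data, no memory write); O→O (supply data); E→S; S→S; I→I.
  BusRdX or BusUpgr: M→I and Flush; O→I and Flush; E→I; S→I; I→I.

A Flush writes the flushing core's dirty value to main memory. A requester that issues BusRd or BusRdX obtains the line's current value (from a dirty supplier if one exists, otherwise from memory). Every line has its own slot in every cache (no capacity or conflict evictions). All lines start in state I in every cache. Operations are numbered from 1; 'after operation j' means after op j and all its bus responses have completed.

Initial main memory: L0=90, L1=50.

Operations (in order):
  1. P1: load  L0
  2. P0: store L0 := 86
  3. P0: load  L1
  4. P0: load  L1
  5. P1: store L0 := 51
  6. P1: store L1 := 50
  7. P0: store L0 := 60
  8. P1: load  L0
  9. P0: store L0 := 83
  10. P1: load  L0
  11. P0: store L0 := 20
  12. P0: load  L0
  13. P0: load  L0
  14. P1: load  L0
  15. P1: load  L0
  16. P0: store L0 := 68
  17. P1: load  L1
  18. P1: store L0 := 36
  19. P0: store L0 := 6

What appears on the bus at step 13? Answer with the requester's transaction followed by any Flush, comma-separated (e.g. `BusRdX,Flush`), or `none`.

bus = none

  op1 P1: load  L0 → I/E on L0; bus BusRd; mem=90
  op2 P0: store L0 := 86 → M/I on L0; bus BusRdX; mem=90
  op3 P0: load  L1 → E/I on L1; bus BusRd; mem=50
  op4 P0: load  L1 → E/I on L1; bus (none); mem=50
  op5 P1: store L0 := 51 → I/M on L0; bus BusRdX Flush; mem=86
  op6 P1: store L1 := 50 → I/M on L1; bus BusRdX; mem=50
  op7 P0: store L0 := 60 → M/I on L0; bus BusRdX Flush; mem=51
  op8 P1: load  L0 → O/S on L0; bus BusRd; mem=51
  op9 P0: store L0 := 83 → M/I on L0; bus BusUpgr; mem=51
  op10 P1: load  L0 → O/S on L0; bus BusRd; mem=51
  op11 P0: store L0 := 20 → M/I on L0; bus BusUpgr; mem=51
  op12 P0: load  L0 → M/I on L0; bus (none); mem=51
  op13 P0: load  L0 → M/I on L0; bus (none); mem=51
  op14 P1: load  L0 → O/S on L0; bus BusRd; mem=51
  op15 P1: load  L0 → O/S on L0; bus (none); mem=51
  op16 P0: store L0 := 68 → M/I on L0; bus BusUpgr; mem=51
  op17 P1: load  L1 → I/M on L1; bus (none); mem=50
  op18 P1: store L0 := 36 → I/M on L0; bus BusRdX Flush; mem=68
  op19 P0: store L0 := 6 → M/I on L0; bus BusRdX Flush; mem=36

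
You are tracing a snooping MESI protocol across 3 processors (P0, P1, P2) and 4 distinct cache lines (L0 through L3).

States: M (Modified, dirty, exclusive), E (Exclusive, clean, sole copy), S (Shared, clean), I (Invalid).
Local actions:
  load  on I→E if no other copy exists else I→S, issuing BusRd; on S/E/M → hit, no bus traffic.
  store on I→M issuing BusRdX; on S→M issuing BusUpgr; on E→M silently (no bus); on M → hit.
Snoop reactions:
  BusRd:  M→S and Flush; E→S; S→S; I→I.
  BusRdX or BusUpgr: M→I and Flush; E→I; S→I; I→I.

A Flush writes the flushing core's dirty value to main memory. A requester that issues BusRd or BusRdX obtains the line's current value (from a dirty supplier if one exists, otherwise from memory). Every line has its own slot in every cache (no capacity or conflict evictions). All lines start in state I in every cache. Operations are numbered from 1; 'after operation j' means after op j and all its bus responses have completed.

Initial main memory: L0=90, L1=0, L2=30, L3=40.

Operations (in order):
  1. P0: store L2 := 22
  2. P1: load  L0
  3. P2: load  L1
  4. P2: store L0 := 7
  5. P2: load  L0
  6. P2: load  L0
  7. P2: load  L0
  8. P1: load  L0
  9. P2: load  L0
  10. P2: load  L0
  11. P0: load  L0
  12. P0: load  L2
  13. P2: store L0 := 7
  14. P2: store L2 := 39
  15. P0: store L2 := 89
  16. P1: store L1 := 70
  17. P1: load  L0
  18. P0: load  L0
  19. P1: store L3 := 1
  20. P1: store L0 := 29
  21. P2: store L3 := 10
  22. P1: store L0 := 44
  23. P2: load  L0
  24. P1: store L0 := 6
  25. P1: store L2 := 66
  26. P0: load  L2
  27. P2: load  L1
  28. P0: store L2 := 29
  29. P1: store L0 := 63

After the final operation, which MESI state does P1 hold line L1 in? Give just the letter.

state = S

1. P0: store L2 := 22  bus=[BusRdX]  L2: P0=M P1=I P2=I  mem[L2]=30
2. P1: load  L0  bus=[BusRd]  L0: P0=I P1=E P2=I  mem[L0]=90
3. P2: load  L1  bus=[BusRd]  L1: P0=I P1=I P2=E  mem[L1]=0
4. P2: store L0 := 7  bus=[BusRdX]  L0: P0=I P1=I P2=M  mem[L0]=90
5. P2: load  L0  bus=[-]  L0: P0=I P1=I P2=M  mem[L0]=90
6. P2: load  L0  bus=[-]  L0: P0=I P1=I P2=M  mem[L0]=90
7. P2: load  L0  bus=[-]  L0: P0=I P1=I P2=M  mem[L0]=90
8. P1: load  L0  bus=[BusRd,Flush]  L0: P0=I P1=S P2=S  mem[L0]=7
9. P2: load  L0  bus=[-]  L0: P0=I P1=S P2=S  mem[L0]=7
10. P2: load  L0  bus=[-]  L0: P0=I P1=S P2=S  mem[L0]=7
11. P0: load  L0  bus=[BusRd]  L0: P0=S P1=S P2=S  mem[L0]=7
12. P0: load  L2  bus=[-]  L2: P0=M P1=I P2=I  mem[L2]=30
13. P2: store L0 := 7  bus=[BusUpgr]  L0: P0=I P1=I P2=M  mem[L0]=7
14. P2: store L2 := 39  bus=[BusRdX,Flush]  L2: P0=I P1=I P2=M  mem[L2]=22
15. P0: store L2 := 89  bus=[BusRdX,Flush]  L2: P0=M P1=I P2=I  mem[L2]=39
16. P1: store L1 := 70  bus=[BusRdX]  L1: P0=I P1=M P2=I  mem[L1]=0
17. P1: load  L0  bus=[BusRd,Flush]  L0: P0=I P1=S P2=S  mem[L0]=7
18. P0: load  L0  bus=[BusRd]  L0: P0=S P1=S P2=S  mem[L0]=7
19. P1: store L3 := 1  bus=[BusRdX]  L3: P0=I P1=M P2=I  mem[L3]=40
20. P1: store L0 := 29  bus=[BusUpgr]  L0: P0=I P1=M P2=I  mem[L0]=7
21. P2: store L3 := 10  bus=[BusRdX,Flush]  L3: P0=I P1=I P2=M  mem[L3]=1
22. P1: store L0 := 44  bus=[-]  L0: P0=I P1=M P2=I  mem[L0]=7
23. P2: load  L0  bus=[BusRd,Flush]  L0: P0=I P1=S P2=S  mem[L0]=44
24. P1: store L0 := 6  bus=[BusUpgr]  L0: P0=I P1=M P2=I  mem[L0]=44
25. P1: store L2 := 66  bus=[BusRdX,Flush]  L2: P0=I P1=M P2=I  mem[L2]=89
26. P0: load  L2  bus=[BusRd,Flush]  L2: P0=S P1=S P2=I  mem[L2]=66
27. P2: load  L1  bus=[BusRd,Flush]  L1: P0=I P1=S P2=S  mem[L1]=70
28. P0: store L2 := 29  bus=[BusUpgr]  L2: P0=M P1=I P2=I  mem[L2]=66
29. P1: store L0 := 63  bus=[-]  L0: P0=I P1=M P2=I  mem[L0]=44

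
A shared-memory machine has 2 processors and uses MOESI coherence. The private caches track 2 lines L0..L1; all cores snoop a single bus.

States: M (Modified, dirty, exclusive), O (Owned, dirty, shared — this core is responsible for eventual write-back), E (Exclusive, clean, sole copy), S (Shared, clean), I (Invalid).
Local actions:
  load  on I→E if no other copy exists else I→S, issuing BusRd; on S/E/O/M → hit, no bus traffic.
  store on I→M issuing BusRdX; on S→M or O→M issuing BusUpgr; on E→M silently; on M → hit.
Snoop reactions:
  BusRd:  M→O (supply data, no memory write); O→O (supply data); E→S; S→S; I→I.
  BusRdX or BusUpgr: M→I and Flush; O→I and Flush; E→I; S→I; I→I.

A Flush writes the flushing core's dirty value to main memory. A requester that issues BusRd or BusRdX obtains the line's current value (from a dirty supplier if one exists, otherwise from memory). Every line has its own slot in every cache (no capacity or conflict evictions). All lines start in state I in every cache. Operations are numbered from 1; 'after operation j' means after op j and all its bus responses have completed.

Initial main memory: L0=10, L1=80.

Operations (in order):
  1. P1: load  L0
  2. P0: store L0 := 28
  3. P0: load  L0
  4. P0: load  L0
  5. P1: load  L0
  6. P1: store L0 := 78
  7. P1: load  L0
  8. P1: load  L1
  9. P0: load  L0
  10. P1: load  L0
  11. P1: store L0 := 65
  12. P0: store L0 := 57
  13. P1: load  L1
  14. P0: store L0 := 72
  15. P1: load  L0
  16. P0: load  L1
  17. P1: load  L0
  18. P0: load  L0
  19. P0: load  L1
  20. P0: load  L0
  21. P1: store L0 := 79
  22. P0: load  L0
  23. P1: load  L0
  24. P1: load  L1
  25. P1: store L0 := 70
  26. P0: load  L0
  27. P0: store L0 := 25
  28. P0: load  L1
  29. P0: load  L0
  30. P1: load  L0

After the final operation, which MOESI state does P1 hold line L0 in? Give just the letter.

1. P1: load  L0  bus=[BusRd]  L0: P0=I P1=E  mem[L0]=10
2. P0: store L0 := 28  bus=[BusRdX]  L0: P0=M P1=I  mem[L0]=10
3. P0: load  L0  bus=[-]  L0: P0=M P1=I  mem[L0]=10
4. P0: load  L0  bus=[-]  L0: P0=M P1=I  mem[L0]=10
5. P1: load  L0  bus=[BusRd]  L0: P0=O P1=S  mem[L0]=10
6. P1: store L0 := 78  bus=[BusUpgr,Flush]  L0: P0=I P1=M  mem[L0]=28
7. P1: load  L0  bus=[-]  L0: P0=I P1=M  mem[L0]=28
8. P1: load  L1  bus=[BusRd]  L1: P0=I P1=E  mem[L1]=80
9. P0: load  L0  bus=[BusRd]  L0: P0=S P1=O  mem[L0]=28
10. P1: load  L0  bus=[-]  L0: P0=S P1=O  mem[L0]=28
11. P1: store L0 := 65  bus=[BusUpgr]  L0: P0=I P1=M  mem[L0]=28
12. P0: store L0 := 57  bus=[BusRdX,Flush]  L0: P0=M P1=I  mem[L0]=65
13. P1: load  L1  bus=[-]  L1: P0=I P1=E  mem[L1]=80
14. P0: store L0 := 72  bus=[-]  L0: P0=M P1=I  mem[L0]=65
15. P1: load  L0  bus=[BusRd]  L0: P0=O P1=S  mem[L0]=65
16. P0: load  L1  bus=[BusRd]  L1: P0=S P1=S  mem[L1]=80
17. P1: load  L0  bus=[-]  L0: P0=O P1=S  mem[L0]=65
18. P0: load  L0  bus=[-]  L0: P0=O P1=S  mem[L0]=65
19. P0: load  L1  bus=[-]  L1: P0=S P1=S  mem[L1]=80
20. P0: load  L0  bus=[-]  L0: P0=O P1=S  mem[L0]=65
21. P1: store L0 := 79  bus=[BusUpgr,Flush]  L0: P0=I P1=M  mem[L0]=72
22. P0: load  L0  bus=[BusRd]  L0: P0=S P1=O  mem[L0]=72
23. P1: load  L0  bus=[-]  L0: P0=S P1=O  mem[L0]=72
24. P1: load  L1  bus=[-]  L1: P0=S P1=S  mem[L1]=80
25. P1: store L0 := 70  bus=[BusUpgr]  L0: P0=I P1=M  mem[L0]=72
26. P0: load  L0  bus=[BusRd]  L0: P0=S P1=O  mem[L0]=72
27. P0: store L0 := 25  bus=[BusUpgr,Flush]  L0: P0=M P1=I  mem[L0]=70
28. P0: load  L1  bus=[-]  L1: P0=S P1=S  mem[L1]=80
29. P0: load  L0  bus=[-]  L0: P0=M P1=I  mem[L0]=70
30. P1: load  L0  bus=[BusRd]  L0: P0=O P1=S  mem[L0]=70

state = S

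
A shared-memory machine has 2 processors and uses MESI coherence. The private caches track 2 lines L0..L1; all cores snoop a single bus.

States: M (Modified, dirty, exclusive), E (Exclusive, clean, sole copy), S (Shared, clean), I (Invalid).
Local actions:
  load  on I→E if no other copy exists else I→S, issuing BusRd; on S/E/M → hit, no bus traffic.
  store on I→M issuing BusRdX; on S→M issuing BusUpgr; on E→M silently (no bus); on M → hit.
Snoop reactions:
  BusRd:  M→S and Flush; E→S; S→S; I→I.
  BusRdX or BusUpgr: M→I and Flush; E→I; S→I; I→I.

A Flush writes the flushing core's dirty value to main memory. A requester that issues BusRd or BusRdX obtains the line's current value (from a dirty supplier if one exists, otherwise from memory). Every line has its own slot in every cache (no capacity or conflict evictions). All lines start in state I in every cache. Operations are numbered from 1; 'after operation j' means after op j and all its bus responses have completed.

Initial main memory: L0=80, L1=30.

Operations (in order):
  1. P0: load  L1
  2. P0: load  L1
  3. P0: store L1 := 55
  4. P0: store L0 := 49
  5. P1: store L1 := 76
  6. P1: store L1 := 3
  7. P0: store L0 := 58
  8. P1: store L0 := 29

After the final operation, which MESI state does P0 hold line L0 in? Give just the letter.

[1] P0: load  L1 | P0:E(30), P1:I | bus: BusRd
[2] P0: load  L1 | P0:E(30), P1:I | bus: none
[3] P0: store L1 := 55 | P0:M(55), P1:I | bus: none
[4] P0: store L0 := 49 | P0:M(49), P1:I | bus: BusRdX
[5] P1: store L1 := 76 | P0:I, P1:M(76) | bus: BusRdX,Flush
[6] P1: store L1 := 3 | P0:I, P1:M(3) | bus: none
[7] P0: store L0 := 58 | P0:M(58), P1:I | bus: none
[8] P1: store L0 := 29 | P0:I, P1:M(29) | bus: BusRdX,Flush

state = I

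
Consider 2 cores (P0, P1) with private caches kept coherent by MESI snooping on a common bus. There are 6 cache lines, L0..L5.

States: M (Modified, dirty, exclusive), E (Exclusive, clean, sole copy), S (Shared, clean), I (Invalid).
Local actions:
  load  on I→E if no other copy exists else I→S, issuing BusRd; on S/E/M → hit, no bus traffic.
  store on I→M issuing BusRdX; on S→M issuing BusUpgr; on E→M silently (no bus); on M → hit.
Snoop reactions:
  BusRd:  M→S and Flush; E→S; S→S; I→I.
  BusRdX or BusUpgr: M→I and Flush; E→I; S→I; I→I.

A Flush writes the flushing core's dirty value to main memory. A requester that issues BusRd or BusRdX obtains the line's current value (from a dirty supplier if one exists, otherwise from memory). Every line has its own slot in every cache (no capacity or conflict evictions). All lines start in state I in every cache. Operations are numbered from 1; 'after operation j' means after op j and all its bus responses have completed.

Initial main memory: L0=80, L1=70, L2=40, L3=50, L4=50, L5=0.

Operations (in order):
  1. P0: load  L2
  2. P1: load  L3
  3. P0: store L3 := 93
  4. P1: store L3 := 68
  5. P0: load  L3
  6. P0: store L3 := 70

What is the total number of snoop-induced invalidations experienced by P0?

1. P0: load  L2  bus=[BusRd]  L2: P0=E P1=I  mem[L2]=40
2. P1: load  L3  bus=[BusRd]  L3: P0=I P1=E  mem[L3]=50
3. P0: store L3 := 93  bus=[BusRdX]  L3: P0=M P1=I  mem[L3]=50
4. P1: store L3 := 68  bus=[BusRdX,Flush]  L3: P0=I P1=M  mem[L3]=93
5. P0: load  L3  bus=[BusRd,Flush]  L3: P0=S P1=S  mem[L3]=68
6. P0: store L3 := 70  bus=[BusUpgr]  L3: P0=M P1=I  mem[L3]=68

invalidations = 1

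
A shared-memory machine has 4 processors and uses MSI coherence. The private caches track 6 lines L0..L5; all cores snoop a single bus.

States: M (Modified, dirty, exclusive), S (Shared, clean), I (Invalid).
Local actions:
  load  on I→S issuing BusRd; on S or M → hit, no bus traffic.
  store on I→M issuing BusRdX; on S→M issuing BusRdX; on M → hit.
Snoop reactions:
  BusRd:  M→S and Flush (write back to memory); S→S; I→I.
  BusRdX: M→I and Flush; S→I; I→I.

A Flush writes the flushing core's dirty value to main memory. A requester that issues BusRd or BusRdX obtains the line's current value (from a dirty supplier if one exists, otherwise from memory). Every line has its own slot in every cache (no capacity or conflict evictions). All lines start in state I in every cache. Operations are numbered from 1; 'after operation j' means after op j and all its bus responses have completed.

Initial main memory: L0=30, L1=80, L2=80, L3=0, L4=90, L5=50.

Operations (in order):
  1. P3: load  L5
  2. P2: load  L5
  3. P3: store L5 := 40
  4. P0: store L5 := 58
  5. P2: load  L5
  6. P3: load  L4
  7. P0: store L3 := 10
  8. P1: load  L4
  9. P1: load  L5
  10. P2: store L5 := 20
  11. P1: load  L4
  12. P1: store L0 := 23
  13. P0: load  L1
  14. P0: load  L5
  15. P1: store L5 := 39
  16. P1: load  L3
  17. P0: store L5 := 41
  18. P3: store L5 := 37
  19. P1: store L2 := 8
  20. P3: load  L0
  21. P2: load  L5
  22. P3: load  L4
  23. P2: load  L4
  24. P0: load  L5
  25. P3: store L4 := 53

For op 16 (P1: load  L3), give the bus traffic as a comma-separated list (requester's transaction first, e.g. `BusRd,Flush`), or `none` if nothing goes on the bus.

bus = BusRd,Flush

[1] P3: load  L5 | P0:I, P1:I, P2:I, P3:S(50) | bus: BusRd
[2] P2: load  L5 | P0:I, P1:I, P2:S(50), P3:S(50) | bus: BusRd
[3] P3: store L5 := 40 | P0:I, P1:I, P2:I, P3:M(40) | bus: BusRdX
[4] P0: store L5 := 58 | P0:M(58), P1:I, P2:I, P3:I | bus: BusRdX,Flush
[5] P2: load  L5 | P0:S(58), P1:I, P2:S(58), P3:I | bus: BusRd,Flush
[6] P3: load  L4 | P0:I, P1:I, P2:I, P3:S(90) | bus: BusRd
[7] P0: store L3 := 10 | P0:M(10), P1:I, P2:I, P3:I | bus: BusRdX
[8] P1: load  L4 | P0:I, P1:S(90), P2:I, P3:S(90) | bus: BusRd
[9] P1: load  L5 | P0:S(58), P1:S(58), P2:S(58), P3:I | bus: BusRd
[10] P2: store L5 := 20 | P0:I, P1:I, P2:M(20), P3:I | bus: BusRdX
[11] P1: load  L4 | P0:I, P1:S(90), P2:I, P3:S(90) | bus: none
[12] P1: store L0 := 23 | P0:I, P1:M(23), P2:I, P3:I | bus: BusRdX
[13] P0: load  L1 | P0:S(80), P1:I, P2:I, P3:I | bus: BusRd
[14] P0: load  L5 | P0:S(20), P1:I, P2:S(20), P3:I | bus: BusRd,Flush
[15] P1: store L5 := 39 | P0:I, P1:M(39), P2:I, P3:I | bus: BusRdX
[16] P1: load  L3 | P0:S(10), P1:S(10), P2:I, P3:I | bus: BusRd,Flush
[17] P0: store L5 := 41 | P0:M(41), P1:I, P2:I, P3:I | bus: BusRdX,Flush
[18] P3: store L5 := 37 | P0:I, P1:I, P2:I, P3:M(37) | bus: BusRdX,Flush
[19] P1: store L2 := 8 | P0:I, P1:M(8), P2:I, P3:I | bus: BusRdX
[20] P3: load  L0 | P0:I, P1:S(23), P2:I, P3:S(23) | bus: BusRd,Flush
[21] P2: load  L5 | P0:I, P1:I, P2:S(37), P3:S(37) | bus: BusRd,Flush
[22] P3: load  L4 | P0:I, P1:S(90), P2:I, P3:S(90) | bus: none
[23] P2: load  L4 | P0:I, P1:S(90), P2:S(90), P3:S(90) | bus: BusRd
[24] P0: load  L5 | P0:S(37), P1:I, P2:S(37), P3:S(37) | bus: BusRd
[25] P3: store L4 := 53 | P0:I, P1:I, P2:I, P3:M(53) | bus: BusRdX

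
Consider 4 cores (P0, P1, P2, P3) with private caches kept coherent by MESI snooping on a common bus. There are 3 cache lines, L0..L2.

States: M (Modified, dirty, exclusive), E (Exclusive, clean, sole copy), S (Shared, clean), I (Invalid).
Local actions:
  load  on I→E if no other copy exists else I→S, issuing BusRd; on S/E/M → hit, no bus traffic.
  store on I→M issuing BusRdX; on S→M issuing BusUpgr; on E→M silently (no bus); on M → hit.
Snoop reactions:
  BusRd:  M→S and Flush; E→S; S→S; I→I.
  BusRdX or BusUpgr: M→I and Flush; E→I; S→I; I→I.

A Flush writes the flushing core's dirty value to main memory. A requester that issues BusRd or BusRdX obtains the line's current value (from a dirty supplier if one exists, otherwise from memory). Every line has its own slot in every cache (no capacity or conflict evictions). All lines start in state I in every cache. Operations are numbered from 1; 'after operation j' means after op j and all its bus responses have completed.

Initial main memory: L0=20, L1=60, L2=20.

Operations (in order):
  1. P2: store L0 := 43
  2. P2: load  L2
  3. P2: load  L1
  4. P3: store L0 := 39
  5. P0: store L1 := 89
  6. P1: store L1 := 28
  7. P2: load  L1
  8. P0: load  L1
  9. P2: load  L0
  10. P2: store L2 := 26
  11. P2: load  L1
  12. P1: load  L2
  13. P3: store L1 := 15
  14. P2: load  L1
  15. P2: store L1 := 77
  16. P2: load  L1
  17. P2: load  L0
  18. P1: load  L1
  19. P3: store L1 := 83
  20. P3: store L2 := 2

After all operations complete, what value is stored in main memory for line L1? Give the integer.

step 1: P2: store L0 := 43  ⟶  IIMI  (L0)  txn=BusRdX  M[L0]=20
step 2: P2: load  L2  ⟶  IIEI  (L2)  txn=BusRd  M[L2]=20
step 3: P2: load  L1  ⟶  IIEI  (L1)  txn=BusRd  M[L1]=60
step 4: P3: store L0 := 39  ⟶  IIIM  (L0)  txn=BusRdX+Flush  M[L0]=43
step 5: P0: store L1 := 89  ⟶  MIII  (L1)  txn=BusRdX  M[L1]=60
step 6: P1: store L1 := 28  ⟶  IMII  (L1)  txn=BusRdX+Flush  M[L1]=89
step 7: P2: load  L1  ⟶  ISSI  (L1)  txn=BusRd+Flush  M[L1]=28
step 8: P0: load  L1  ⟶  SSSI  (L1)  txn=BusRd  M[L1]=28
step 9: P2: load  L0  ⟶  IISS  (L0)  txn=BusRd+Flush  M[L0]=39
step 10: P2: store L2 := 26  ⟶  IIMI  (L2)  txn=∅  M[L2]=20
step 11: P2: load  L1  ⟶  SSSI  (L1)  txn=∅  M[L1]=28
step 12: P1: load  L2  ⟶  ISSI  (L2)  txn=BusRd+Flush  M[L2]=26
step 13: P3: store L1 := 15  ⟶  IIIM  (L1)  txn=BusRdX  M[L1]=28
step 14: P2: load  L1  ⟶  IISS  (L1)  txn=BusRd+Flush  M[L1]=15
step 15: P2: store L1 := 77  ⟶  IIMI  (L1)  txn=BusUpgr  M[L1]=15
step 16: P2: load  L1  ⟶  IIMI  (L1)  txn=∅  M[L1]=15
step 17: P2: load  L0  ⟶  IISS  (L0)  txn=∅  M[L0]=39
step 18: P1: load  L1  ⟶  ISSI  (L1)  txn=BusRd+Flush  M[L1]=77
step 19: P3: store L1 := 83  ⟶  IIIM  (L1)  txn=BusRdX  M[L1]=77
step 20: P3: store L2 := 2  ⟶  IIIM  (L2)  txn=BusRdX  M[L2]=26

memory[L1] = 77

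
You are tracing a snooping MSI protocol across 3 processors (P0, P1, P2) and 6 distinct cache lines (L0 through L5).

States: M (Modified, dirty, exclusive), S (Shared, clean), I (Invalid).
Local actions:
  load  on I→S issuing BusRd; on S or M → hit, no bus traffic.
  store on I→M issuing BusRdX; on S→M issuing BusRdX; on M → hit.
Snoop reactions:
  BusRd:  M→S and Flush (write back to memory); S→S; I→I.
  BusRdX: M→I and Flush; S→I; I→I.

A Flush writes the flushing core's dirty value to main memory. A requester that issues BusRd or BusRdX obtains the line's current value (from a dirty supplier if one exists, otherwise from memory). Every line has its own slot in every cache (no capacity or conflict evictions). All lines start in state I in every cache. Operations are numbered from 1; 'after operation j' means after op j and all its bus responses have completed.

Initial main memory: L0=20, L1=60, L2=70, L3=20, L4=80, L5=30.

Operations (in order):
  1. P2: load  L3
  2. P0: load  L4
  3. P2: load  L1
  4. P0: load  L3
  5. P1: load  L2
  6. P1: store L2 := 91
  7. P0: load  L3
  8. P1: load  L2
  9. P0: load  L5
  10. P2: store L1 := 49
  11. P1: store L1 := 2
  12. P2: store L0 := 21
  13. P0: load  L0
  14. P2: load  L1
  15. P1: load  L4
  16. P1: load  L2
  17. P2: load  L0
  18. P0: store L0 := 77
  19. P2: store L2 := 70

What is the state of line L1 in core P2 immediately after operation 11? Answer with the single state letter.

state = I

1. P2: load  L3  bus=[BusRd]  L3: P0=I P1=I P2=S  mem[L3]=20
2. P0: load  L4  bus=[BusRd]  L4: P0=S P1=I P2=I  mem[L4]=80
3. P2: load  L1  bus=[BusRd]  L1: P0=I P1=I P2=S  mem[L1]=60
4. P0: load  L3  bus=[BusRd]  L3: P0=S P1=I P2=S  mem[L3]=20
5. P1: load  L2  bus=[BusRd]  L2: P0=I P1=S P2=I  mem[L2]=70
6. P1: store L2 := 91  bus=[BusRdX]  L2: P0=I P1=M P2=I  mem[L2]=70
7. P0: load  L3  bus=[-]  L3: P0=S P1=I P2=S  mem[L3]=20
8. P1: load  L2  bus=[-]  L2: P0=I P1=M P2=I  mem[L2]=70
9. P0: load  L5  bus=[BusRd]  L5: P0=S P1=I P2=I  mem[L5]=30
10. P2: store L1 := 49  bus=[BusRdX]  L1: P0=I P1=I P2=M  mem[L1]=60
11. P1: store L1 := 2  bus=[BusRdX,Flush]  L1: P0=I P1=M P2=I  mem[L1]=49
12. P2: store L0 := 21  bus=[BusRdX]  L0: P0=I P1=I P2=M  mem[L0]=20
13. P0: load  L0  bus=[BusRd,Flush]  L0: P0=S P1=I P2=S  mem[L0]=21
14. P2: load  L1  bus=[BusRd,Flush]  L1: P0=I P1=S P2=S  mem[L1]=2
15. P1: load  L4  bus=[BusRd]  L4: P0=S P1=S P2=I  mem[L4]=80
16. P1: load  L2  bus=[-]  L2: P0=I P1=M P2=I  mem[L2]=70
17. P2: load  L0  bus=[-]  L0: P0=S P1=I P2=S  mem[L0]=21
18. P0: store L0 := 77  bus=[BusRdX]  L0: P0=M P1=I P2=I  mem[L0]=21
19. P2: store L2 := 70  bus=[BusRdX,Flush]  L2: P0=I P1=I P2=M  mem[L2]=91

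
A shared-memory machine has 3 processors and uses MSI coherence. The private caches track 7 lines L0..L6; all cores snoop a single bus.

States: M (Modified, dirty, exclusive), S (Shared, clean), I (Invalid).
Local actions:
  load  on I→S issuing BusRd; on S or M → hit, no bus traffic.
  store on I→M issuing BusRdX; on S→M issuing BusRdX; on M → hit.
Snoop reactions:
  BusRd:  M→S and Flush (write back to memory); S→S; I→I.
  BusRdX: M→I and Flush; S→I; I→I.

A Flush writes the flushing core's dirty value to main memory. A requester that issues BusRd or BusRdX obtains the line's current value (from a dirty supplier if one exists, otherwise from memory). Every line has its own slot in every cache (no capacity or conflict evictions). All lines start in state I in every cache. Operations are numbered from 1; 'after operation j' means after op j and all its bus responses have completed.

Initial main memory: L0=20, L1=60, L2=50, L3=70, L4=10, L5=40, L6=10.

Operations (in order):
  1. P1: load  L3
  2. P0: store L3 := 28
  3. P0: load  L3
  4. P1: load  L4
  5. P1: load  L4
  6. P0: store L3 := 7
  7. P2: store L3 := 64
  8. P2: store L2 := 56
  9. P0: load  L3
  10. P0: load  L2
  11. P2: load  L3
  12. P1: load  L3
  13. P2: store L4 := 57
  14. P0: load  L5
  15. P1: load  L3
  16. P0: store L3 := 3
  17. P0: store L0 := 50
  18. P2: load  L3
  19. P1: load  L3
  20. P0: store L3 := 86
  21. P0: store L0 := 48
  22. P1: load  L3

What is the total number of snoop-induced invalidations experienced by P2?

  op1 P1: load  L3 → I/S/I on L3; bus BusRd; mem=70
  op2 P0: store L3 := 28 → M/I/I on L3; bus BusRdX; mem=70
  op3 P0: load  L3 → M/I/I on L3; bus (none); mem=70
  op4 P1: load  L4 → I/S/I on L4; bus BusRd; mem=10
  op5 P1: load  L4 → I/S/I on L4; bus (none); mem=10
  op6 P0: store L3 := 7 → M/I/I on L3; bus (none); mem=70
  op7 P2: store L3 := 64 → I/I/M on L3; bus BusRdX Flush; mem=7
  op8 P2: store L2 := 56 → I/I/M on L2; bus BusRdX; mem=50
  op9 P0: load  L3 → S/I/S on L3; bus BusRd Flush; mem=64
  op10 P0: load  L2 → S/I/S on L2; bus BusRd Flush; mem=56
  op11 P2: load  L3 → S/I/S on L3; bus (none); mem=64
  op12 P1: load  L3 → S/S/S on L3; bus BusRd; mem=64
  op13 P2: store L4 := 57 → I/I/M on L4; bus BusRdX; mem=10
  op14 P0: load  L5 → S/I/I on L5; bus BusRd; mem=40
  op15 P1: load  L3 → S/S/S on L3; bus (none); mem=64
  op16 P0: store L3 := 3 → M/I/I on L3; bus BusRdX; mem=64
  op17 P0: store L0 := 50 → M/I/I on L0; bus BusRdX; mem=20
  op18 P2: load  L3 → S/I/S on L3; bus BusRd Flush; mem=3
  op19 P1: load  L3 → S/S/S on L3; bus BusRd; mem=3
  op20 P0: store L3 := 86 → M/I/I on L3; bus BusRdX; mem=3
  op21 P0: store L0 := 48 → M/I/I on L0; bus (none); mem=20
  op22 P1: load  L3 → S/S/I on L3; bus BusRd Flush; mem=86

invalidations = 2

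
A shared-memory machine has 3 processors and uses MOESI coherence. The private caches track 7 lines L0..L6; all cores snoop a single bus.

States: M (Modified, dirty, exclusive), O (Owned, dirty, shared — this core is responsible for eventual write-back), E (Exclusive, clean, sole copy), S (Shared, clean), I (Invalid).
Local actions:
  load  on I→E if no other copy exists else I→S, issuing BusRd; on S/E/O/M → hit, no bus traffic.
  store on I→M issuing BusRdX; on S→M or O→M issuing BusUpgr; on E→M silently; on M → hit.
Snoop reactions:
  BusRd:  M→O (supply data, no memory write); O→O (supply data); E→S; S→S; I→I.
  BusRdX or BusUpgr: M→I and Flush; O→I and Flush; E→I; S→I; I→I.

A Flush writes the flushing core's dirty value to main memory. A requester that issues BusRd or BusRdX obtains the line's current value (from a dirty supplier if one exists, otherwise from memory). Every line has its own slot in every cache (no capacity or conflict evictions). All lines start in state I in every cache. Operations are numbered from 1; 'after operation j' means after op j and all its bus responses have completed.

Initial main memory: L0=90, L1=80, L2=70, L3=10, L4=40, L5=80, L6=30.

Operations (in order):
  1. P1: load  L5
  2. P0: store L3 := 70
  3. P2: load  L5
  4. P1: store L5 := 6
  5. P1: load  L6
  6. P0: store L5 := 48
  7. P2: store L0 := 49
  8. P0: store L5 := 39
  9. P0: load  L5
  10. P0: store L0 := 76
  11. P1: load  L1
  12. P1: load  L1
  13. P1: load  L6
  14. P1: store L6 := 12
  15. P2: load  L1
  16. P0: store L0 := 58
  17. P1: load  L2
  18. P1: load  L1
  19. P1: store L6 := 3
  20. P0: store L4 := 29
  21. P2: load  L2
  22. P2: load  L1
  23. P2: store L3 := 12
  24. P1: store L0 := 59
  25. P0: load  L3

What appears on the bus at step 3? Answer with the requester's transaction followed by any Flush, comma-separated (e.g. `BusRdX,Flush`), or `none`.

bus = BusRd

[1] P1: load  L5 | P0:I, P1:E(80), P2:I | bus: BusRd
[2] P0: store L3 := 70 | P0:M(70), P1:I, P2:I | bus: BusRdX
[3] P2: load  L5 | P0:I, P1:S(80), P2:S(80) | bus: BusRd
[4] P1: store L5 := 6 | P0:I, P1:M(6), P2:I | bus: BusUpgr
[5] P1: load  L6 | P0:I, P1:E(30), P2:I | bus: BusRd
[6] P0: store L5 := 48 | P0:M(48), P1:I, P2:I | bus: BusRdX,Flush
[7] P2: store L0 := 49 | P0:I, P1:I, P2:M(49) | bus: BusRdX
[8] P0: store L5 := 39 | P0:M(39), P1:I, P2:I | bus: none
[9] P0: load  L5 | P0:M(39), P1:I, P2:I | bus: none
[10] P0: store L0 := 76 | P0:M(76), P1:I, P2:I | bus: BusRdX,Flush
[11] P1: load  L1 | P0:I, P1:E(80), P2:I | bus: BusRd
[12] P1: load  L1 | P0:I, P1:E(80), P2:I | bus: none
[13] P1: load  L6 | P0:I, P1:E(30), P2:I | bus: none
[14] P1: store L6 := 12 | P0:I, P1:M(12), P2:I | bus: none
[15] P2: load  L1 | P0:I, P1:S(80), P2:S(80) | bus: BusRd
[16] P0: store L0 := 58 | P0:M(58), P1:I, P2:I | bus: none
[17] P1: load  L2 | P0:I, P1:E(70), P2:I | bus: BusRd
[18] P1: load  L1 | P0:I, P1:S(80), P2:S(80) | bus: none
[19] P1: store L6 := 3 | P0:I, P1:M(3), P2:I | bus: none
[20] P0: store L4 := 29 | P0:M(29), P1:I, P2:I | bus: BusRdX
[21] P2: load  L2 | P0:I, P1:S(70), P2:S(70) | bus: BusRd
[22] P2: load  L1 | P0:I, P1:S(80), P2:S(80) | bus: none
[23] P2: store L3 := 12 | P0:I, P1:I, P2:M(12) | bus: BusRdX,Flush
[24] P1: store L0 := 59 | P0:I, P1:M(59), P2:I | bus: BusRdX,Flush
[25] P0: load  L3 | P0:S(12), P1:I, P2:O(12) | bus: BusRd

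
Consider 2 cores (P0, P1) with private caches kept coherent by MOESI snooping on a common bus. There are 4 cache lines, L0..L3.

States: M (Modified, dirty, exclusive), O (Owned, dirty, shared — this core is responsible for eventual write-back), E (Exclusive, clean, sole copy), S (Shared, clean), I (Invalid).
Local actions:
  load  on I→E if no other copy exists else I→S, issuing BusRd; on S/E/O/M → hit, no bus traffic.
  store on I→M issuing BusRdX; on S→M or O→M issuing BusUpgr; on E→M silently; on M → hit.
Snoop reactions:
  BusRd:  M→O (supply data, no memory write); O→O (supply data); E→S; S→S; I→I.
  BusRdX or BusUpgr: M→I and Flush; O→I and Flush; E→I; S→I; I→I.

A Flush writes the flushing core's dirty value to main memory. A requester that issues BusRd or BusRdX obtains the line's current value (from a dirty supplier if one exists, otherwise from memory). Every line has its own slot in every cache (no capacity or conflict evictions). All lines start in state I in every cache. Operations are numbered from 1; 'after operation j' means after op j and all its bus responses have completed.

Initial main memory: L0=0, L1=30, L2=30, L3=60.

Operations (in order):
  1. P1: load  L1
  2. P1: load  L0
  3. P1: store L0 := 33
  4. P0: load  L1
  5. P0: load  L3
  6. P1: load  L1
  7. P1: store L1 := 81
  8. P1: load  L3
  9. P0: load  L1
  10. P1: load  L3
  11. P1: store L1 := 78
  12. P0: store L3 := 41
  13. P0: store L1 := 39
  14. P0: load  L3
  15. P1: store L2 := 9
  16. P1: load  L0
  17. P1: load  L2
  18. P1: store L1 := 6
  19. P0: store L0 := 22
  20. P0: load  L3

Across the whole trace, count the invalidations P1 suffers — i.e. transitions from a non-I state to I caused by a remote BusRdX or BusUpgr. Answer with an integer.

invalidations = 3

  op1 P1: load  L1 → I/E on L1; bus BusRd; mem=30
  op2 P1: load  L0 → I/E on L0; bus BusRd; mem=0
  op3 P1: store L0 := 33 → I/M on L0; bus (none); mem=0
  op4 P0: load  L1 → S/S on L1; bus BusRd; mem=30
  op5 P0: load  L3 → E/I on L3; bus BusRd; mem=60
  op6 P1: load  L1 → S/S on L1; bus (none); mem=30
  op7 P1: store L1 := 81 → I/M on L1; bus BusUpgr; mem=30
  op8 P1: load  L3 → S/S on L3; bus BusRd; mem=60
  op9 P0: load  L1 → S/O on L1; bus BusRd; mem=30
  op10 P1: load  L3 → S/S on L3; bus (none); mem=60
  op11 P1: store L1 := 78 → I/M on L1; bus BusUpgr; mem=30
  op12 P0: store L3 := 41 → M/I on L3; bus BusUpgr; mem=60
  op13 P0: store L1 := 39 → M/I on L1; bus BusRdX Flush; mem=78
  op14 P0: load  L3 → M/I on L3; bus (none); mem=60
  op15 P1: store L2 := 9 → I/M on L2; bus BusRdX; mem=30
  op16 P1: load  L0 → I/M on L0; bus (none); mem=0
  op17 P1: load  L2 → I/M on L2; bus (none); mem=30
  op18 P1: store L1 := 6 → I/M on L1; bus BusRdX Flush; mem=39
  op19 P0: store L0 := 22 → M/I on L0; bus BusRdX Flush; mem=33
  op20 P0: load  L3 → M/I on L3; bus (none); mem=60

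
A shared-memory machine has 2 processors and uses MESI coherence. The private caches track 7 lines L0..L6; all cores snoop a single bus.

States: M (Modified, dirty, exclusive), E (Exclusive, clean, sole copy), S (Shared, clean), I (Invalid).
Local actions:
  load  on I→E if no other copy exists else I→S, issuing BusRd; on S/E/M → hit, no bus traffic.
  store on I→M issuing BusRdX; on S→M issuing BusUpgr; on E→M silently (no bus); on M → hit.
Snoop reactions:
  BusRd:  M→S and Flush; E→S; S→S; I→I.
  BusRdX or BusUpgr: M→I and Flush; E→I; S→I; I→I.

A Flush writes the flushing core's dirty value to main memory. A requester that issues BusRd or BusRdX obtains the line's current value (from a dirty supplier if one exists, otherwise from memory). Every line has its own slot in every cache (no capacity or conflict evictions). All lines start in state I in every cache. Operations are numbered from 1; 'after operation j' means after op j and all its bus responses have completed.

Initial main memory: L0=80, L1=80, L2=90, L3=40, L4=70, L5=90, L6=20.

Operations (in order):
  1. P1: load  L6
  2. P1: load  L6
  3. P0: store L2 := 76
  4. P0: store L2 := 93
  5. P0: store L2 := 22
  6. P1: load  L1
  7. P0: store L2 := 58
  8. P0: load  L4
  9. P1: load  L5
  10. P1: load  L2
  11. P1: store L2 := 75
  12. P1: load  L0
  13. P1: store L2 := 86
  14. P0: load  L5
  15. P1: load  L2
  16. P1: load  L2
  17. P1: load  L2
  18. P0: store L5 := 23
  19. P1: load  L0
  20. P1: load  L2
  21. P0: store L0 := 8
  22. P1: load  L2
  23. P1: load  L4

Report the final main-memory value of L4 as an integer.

1. P1: load  L6  bus=[BusRd]  L6: P0=I P1=E  mem[L6]=20
2. P1: load  L6  bus=[-]  L6: P0=I P1=E  mem[L6]=20
3. P0: store L2 := 76  bus=[BusRdX]  L2: P0=M P1=I  mem[L2]=90
4. P0: store L2 := 93  bus=[-]  L2: P0=M P1=I  mem[L2]=90
5. P0: store L2 := 22  bus=[-]  L2: P0=M P1=I  mem[L2]=90
6. P1: load  L1  bus=[BusRd]  L1: P0=I P1=E  mem[L1]=80
7. P0: store L2 := 58  bus=[-]  L2: P0=M P1=I  mem[L2]=90
8. P0: load  L4  bus=[BusRd]  L4: P0=E P1=I  mem[L4]=70
9. P1: load  L5  bus=[BusRd]  L5: P0=I P1=E  mem[L5]=90
10. P1: load  L2  bus=[BusRd,Flush]  L2: P0=S P1=S  mem[L2]=58
11. P1: store L2 := 75  bus=[BusUpgr]  L2: P0=I P1=M  mem[L2]=58
12. P1: load  L0  bus=[BusRd]  L0: P0=I P1=E  mem[L0]=80
13. P1: store L2 := 86  bus=[-]  L2: P0=I P1=M  mem[L2]=58
14. P0: load  L5  bus=[BusRd]  L5: P0=S P1=S  mem[L5]=90
15. P1: load  L2  bus=[-]  L2: P0=I P1=M  mem[L2]=58
16. P1: load  L2  bus=[-]  L2: P0=I P1=M  mem[L2]=58
17. P1: load  L2  bus=[-]  L2: P0=I P1=M  mem[L2]=58
18. P0: store L5 := 23  bus=[BusUpgr]  L5: P0=M P1=I  mem[L5]=90
19. P1: load  L0  bus=[-]  L0: P0=I P1=E  mem[L0]=80
20. P1: load  L2  bus=[-]  L2: P0=I P1=M  mem[L2]=58
21. P0: store L0 := 8  bus=[BusRdX]  L0: P0=M P1=I  mem[L0]=80
22. P1: load  L2  bus=[-]  L2: P0=I P1=M  mem[L2]=58
23. P1: load  L4  bus=[BusRd]  L4: P0=S P1=S  mem[L4]=70

memory[L4] = 70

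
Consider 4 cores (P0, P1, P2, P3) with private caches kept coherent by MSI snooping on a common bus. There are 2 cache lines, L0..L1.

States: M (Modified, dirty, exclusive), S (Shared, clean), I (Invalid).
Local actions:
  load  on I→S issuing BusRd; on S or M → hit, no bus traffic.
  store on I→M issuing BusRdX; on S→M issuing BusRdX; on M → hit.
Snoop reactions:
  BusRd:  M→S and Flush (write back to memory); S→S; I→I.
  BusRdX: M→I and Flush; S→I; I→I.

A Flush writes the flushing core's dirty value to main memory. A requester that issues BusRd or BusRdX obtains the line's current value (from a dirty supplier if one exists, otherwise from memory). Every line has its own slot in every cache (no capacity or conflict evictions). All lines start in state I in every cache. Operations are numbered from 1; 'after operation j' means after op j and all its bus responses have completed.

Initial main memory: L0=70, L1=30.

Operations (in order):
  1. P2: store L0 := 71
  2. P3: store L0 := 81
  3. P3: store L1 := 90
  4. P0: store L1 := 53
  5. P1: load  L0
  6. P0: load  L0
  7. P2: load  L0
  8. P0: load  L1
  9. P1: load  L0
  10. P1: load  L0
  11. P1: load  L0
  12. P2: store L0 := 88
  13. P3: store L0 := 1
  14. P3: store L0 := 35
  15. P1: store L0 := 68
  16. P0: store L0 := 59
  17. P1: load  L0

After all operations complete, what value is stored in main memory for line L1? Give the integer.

step 1: P2: store L0 := 71  ⟶  IIMI  (L0)  txn=BusRdX  M[L0]=70
step 2: P3: store L0 := 81  ⟶  IIIM  (L0)  txn=BusRdX+Flush  M[L0]=71
step 3: P3: store L1 := 90  ⟶  IIIM  (L1)  txn=BusRdX  M[L1]=30
step 4: P0: store L1 := 53  ⟶  MIII  (L1)  txn=BusRdX+Flush  M[L1]=90
step 5: P1: load  L0  ⟶  ISIS  (L0)  txn=BusRd+Flush  M[L0]=81
step 6: P0: load  L0  ⟶  SSIS  (L0)  txn=BusRd  M[L0]=81
step 7: P2: load  L0  ⟶  SSSS  (L0)  txn=BusRd  M[L0]=81
step 8: P0: load  L1  ⟶  MIII  (L1)  txn=∅  M[L1]=90
step 9: P1: load  L0  ⟶  SSSS  (L0)  txn=∅  M[L0]=81
step 10: P1: load  L0  ⟶  SSSS  (L0)  txn=∅  M[L0]=81
step 11: P1: load  L0  ⟶  SSSS  (L0)  txn=∅  M[L0]=81
step 12: P2: store L0 := 88  ⟶  IIMI  (L0)  txn=BusRdX  M[L0]=81
step 13: P3: store L0 := 1  ⟶  IIIM  (L0)  txn=BusRdX+Flush  M[L0]=88
step 14: P3: store L0 := 35  ⟶  IIIM  (L0)  txn=∅  M[L0]=88
step 15: P1: store L0 := 68  ⟶  IMII  (L0)  txn=BusRdX+Flush  M[L0]=35
step 16: P0: store L0 := 59  ⟶  MIII  (L0)  txn=BusRdX+Flush  M[L0]=68
step 17: P1: load  L0  ⟶  SSII  (L0)  txn=BusRd+Flush  M[L0]=59

memory[L1] = 90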